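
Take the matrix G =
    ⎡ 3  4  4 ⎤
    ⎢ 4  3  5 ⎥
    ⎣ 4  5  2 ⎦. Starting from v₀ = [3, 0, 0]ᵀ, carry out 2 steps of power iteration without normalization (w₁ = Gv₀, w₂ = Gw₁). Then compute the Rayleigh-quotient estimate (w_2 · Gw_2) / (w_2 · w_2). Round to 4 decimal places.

11.3481

w1 = Gv₀ = (9, 12, 12)
w2 = Gw1 = (123, 132, 120)
Gw2 = (1377, 1488, 1392)
w2·Gw2 = 123·1377 + 132·1488 + 120·1392 = 532827; w2·w2 = 123·123 + 132·132 + 120·120 = 46953
λ ≈ 532827/46953 = 11.3481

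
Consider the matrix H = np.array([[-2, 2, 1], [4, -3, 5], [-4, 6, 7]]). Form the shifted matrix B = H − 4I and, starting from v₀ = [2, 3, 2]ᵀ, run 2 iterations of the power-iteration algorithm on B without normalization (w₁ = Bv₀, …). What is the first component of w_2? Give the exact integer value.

B = H − 4I has rows (-6, 2, 1); (4, -7, 5); (-4, 6, 3)
w1 = Bv₀ = ((-6)·2 + 2·3 + 1·2; 4·2 + (-7)·3 + 5·2; (-4)·2 + 6·3 + 3·2) = (-4, -3, 16)
w2 = Bw1 = ((-6)·(-4) + 2·(-3) + 1·16; 4·(-4) + (-7)·(-3) + 5·16; (-4)·(-4) + 6·(-3) + 3·16) = (34, 85, 46)
Requested component of w2: 34

34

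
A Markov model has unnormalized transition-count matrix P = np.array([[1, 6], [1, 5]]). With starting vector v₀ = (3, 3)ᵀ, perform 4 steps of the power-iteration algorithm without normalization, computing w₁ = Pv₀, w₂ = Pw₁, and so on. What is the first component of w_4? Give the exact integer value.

w1 = Pv₀ = (1·3 + 6·3; 1·3 + 5·3) = (21, 18)
w2 = Pw1 = (1·21 + 6·18; 1·21 + 5·18) = (129, 111)
w3 = Pw2 = (795, 684)
w4 = Pw3 = (4899, 4215)
The requested component of w4 is 4899.

4899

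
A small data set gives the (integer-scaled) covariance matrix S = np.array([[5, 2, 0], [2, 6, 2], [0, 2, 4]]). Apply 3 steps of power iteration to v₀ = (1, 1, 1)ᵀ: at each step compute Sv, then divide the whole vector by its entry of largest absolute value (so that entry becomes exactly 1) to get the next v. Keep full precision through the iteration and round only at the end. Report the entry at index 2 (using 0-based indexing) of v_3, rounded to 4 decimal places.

Sv0 = (7.00000, 10.00000, 6.00000); divide by 10.00000 → v1 = (0.70000, 1.00000, 0.60000)
Sv1 = (5.50000, 8.60000, 4.40000); divide by 8.60000 → v2 = (0.63953, 1.00000, 0.51163)
Sv2 = (5.19767, 8.30233, 4.04651); divide by 8.30233 → v3 = (0.62605, 1.00000, 0.48739)
Requested entry of v3: 348/714 = 0.4874

0.4874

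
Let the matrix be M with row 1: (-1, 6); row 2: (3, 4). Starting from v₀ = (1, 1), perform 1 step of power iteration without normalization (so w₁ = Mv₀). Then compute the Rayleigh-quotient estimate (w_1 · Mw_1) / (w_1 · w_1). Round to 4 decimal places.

λ ≈ 6.5676

w1 = Mv₀ = ((-1)·1 + 6·1; 3·1 + 4·1) = (5, 7)
Mw1 = (37, 43)
w1·Mw1 = 5·37 + 7·43 = 486; w1·w1 = 5·5 + 7·7 = 74
λ ≈ 486/74 = 6.5676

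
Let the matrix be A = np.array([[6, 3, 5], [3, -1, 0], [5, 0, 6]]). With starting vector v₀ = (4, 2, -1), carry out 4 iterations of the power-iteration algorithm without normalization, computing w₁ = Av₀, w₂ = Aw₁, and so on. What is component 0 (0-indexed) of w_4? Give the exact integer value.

31015

w1 = Av₀ = (25, 10, 14)
w2 = Aw1 = (250, 65, 209)
w3 = Aw2 = (2740, 685, 2504)
w4 = Aw3 = (31015, 7535, 28724)
The requested component of w4 is 31015.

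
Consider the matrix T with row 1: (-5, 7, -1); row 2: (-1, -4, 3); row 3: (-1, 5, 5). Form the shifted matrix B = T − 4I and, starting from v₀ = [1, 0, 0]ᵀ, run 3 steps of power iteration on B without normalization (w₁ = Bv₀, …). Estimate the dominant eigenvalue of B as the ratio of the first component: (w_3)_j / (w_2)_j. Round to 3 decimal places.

B = T − 4I has rows (-9, 7, -1); (-1, -8, 3); (-1, 5, 1)
w1 = Bv₀ = ((-9)·1 + 7·0 + (-1)·0; (-1)·1 + (-8)·0 + 3·0; (-1)·1 + 5·0 + 1·0) = (-9, -1, -1)
w2 = Bw1 = ((-9)·(-9) + 7·(-1) + (-1)·(-1); (-1)·(-9) + (-8)·(-1) + 3·(-1); (-1)·(-9) + 5·(-1) + 1·(-1)) = (75, 14, 3)
w3 = Bw2 = (-580, -178, -2)
Ratio: -580/75 = -7.733

-7.733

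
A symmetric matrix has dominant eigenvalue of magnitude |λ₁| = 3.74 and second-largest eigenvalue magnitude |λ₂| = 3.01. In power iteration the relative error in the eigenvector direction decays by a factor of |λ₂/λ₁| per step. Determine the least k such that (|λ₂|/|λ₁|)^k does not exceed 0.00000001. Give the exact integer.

|λ₂/λ₁| = 3.01/3.74 = 0.80481
Need k ≥ ln(0.00000001) / ln(0.80481) = -18.4207 / -0.2171 ≈ 84.831
Smallest integer k satisfying the bound: 85

85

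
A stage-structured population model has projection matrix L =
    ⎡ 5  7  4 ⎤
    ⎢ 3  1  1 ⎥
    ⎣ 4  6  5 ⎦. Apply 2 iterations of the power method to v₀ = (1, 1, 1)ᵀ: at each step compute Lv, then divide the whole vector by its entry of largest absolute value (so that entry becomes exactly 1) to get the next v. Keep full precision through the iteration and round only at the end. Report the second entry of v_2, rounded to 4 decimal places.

Lv0 = (16.00000, 5.00000, 15.00000); divide by 16.00000 → v1 = (1.00000, 0.31250, 0.93750)
Lv1 = (10.93750, 4.25000, 10.56250); divide by 10.93750 → v2 = (1.00000, 0.38857, 0.96571)
Requested entry of v2: 68/175 = 0.3886

0.3886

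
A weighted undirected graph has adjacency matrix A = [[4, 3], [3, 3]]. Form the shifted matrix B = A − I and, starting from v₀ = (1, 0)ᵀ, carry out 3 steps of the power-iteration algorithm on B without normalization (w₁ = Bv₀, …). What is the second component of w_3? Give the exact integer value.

B = A − I has rows (3, 3); (3, 2)
w1 = Bv₀ = (3·1 + 3·0; 3·1 + 2·0) = (3, 3)
w2 = Bw1 = (3·3 + 3·3; 3·3 + 2·3) = (18, 15)
w3 = Bw2 = (99, 84)
Requested component of w3: 84

84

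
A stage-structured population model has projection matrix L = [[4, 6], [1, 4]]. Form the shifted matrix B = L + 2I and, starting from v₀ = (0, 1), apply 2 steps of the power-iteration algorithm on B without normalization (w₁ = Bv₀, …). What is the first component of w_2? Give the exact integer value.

B = L + 2I has rows (6, 6); (1, 6)
w1 = Bv₀ = (6·0 + 6·1; 1·0 + 6·1) = (6, 6)
w2 = Bw1 = (6·6 + 6·6; 1·6 + 6·6) = (72, 42)
Requested component of w2: 72

72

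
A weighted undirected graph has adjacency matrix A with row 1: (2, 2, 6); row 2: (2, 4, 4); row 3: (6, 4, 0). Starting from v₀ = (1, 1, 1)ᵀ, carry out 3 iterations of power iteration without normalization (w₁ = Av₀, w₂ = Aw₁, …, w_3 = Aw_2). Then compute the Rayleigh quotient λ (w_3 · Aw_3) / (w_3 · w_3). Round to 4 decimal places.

10.0000

w1 = Av₀ = (10, 10, 10)
w2 = Aw1 = (100, 100, 100)
w3 = Aw2 = (1000, 1000, 1000)
Aw3 = (10000, 10000, 10000)
w3·Aw3 = 1000·10000 + 1000·10000 + 1000·10000 = 30000000; w3·w3 = 1000·1000 + 1000·1000 + 1000·1000 = 3000000
λ ≈ 30000000/3000000 = 10.0000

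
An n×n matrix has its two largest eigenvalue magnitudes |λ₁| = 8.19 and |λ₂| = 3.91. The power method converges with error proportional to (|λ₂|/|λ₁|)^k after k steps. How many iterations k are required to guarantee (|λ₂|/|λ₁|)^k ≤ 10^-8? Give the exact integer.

25

|λ₂/λ₁| = 3.91/8.19 = 0.47741
Need k ≥ ln(10^-8) / ln(0.47741) = -18.4207 / -0.7394 ≈ 24.914
Smallest integer k satisfying the bound: 25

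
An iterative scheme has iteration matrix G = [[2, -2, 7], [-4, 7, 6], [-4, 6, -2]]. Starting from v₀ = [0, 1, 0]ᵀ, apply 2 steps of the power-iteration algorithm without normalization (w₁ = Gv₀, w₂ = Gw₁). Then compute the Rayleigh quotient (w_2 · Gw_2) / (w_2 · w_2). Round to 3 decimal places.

w1 = Gv₀ = (2·0 + (-2)·1 + 7·0; (-4)·0 + 7·1 + 6·0; (-4)·0 + 6·1 + (-2)·0) = (-2, 7, 6)
w2 = Gw1 = (2·(-2) + (-2)·7 + 7·6; (-4)·(-2) + 7·7 + 6·6; (-4)·(-2) + 6·7 + (-2)·6) = (24, 93, 38)
Gw2 = (128, 783, 386)
w2·Gw2 = 24·128 + 93·783 + 38·386 = 90559; w2·w2 = 24·24 + 93·93 + 38·38 = 10669
λ ≈ 90559/10669 = 8.488

λ ≈ 8.488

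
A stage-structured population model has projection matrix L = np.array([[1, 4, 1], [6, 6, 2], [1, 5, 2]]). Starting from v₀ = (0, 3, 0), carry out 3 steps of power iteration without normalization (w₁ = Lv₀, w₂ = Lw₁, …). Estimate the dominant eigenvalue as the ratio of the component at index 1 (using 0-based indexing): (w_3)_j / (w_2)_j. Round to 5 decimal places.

10.08571

w1 = Lv₀ = (1·0 + 4·3 + 1·0; 6·0 + 6·3 + 2·0; 1·0 + 5·3 + 2·0) = (12, 18, 15)
w2 = Lw1 = (1·12 + 4·18 + 1·15; 6·12 + 6·18 + 2·15; 1·12 + 5·18 + 2·15) = (99, 210, 132)
w3 = Lw2 = (1071, 2118, 1413)
Ratio at component: 2118 / 210 = 10.08571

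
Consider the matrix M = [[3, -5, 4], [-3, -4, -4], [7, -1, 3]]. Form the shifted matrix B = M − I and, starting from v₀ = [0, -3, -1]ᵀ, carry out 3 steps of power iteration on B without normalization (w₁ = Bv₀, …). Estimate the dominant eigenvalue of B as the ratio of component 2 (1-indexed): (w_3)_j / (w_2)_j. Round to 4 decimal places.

μ ≈ -4.7500

B = M − I has rows (2, -5, 4); (-3, -5, -4); (7, -1, 2)
w1 = Bv₀ = (2·0 + (-5)·(-3) + 4·(-1); (-3)·0 + (-5)·(-3) + (-4)·(-1); 7·0 + (-1)·(-3) + 2·(-1)) = (11, 19, 1)
w2 = Bw1 = (2·11 + (-5)·19 + 4·1; (-3)·11 + (-5)·19 + (-4)·1; 7·11 + (-1)·19 + 2·1) = (-69, -132, 60)
w3 = Bw2 = (762, 627, -231)
Ratio: 627/-132 = -4.7500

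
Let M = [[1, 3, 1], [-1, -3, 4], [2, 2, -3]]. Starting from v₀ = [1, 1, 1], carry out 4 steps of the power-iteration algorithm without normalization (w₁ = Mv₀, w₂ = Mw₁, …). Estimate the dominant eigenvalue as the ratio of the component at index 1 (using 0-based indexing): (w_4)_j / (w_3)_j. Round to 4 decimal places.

w1 = Mv₀ = (1·1 + 3·1 + 1·1; (-1)·1 + (-3)·1 + 4·1; 2·1 + 2·1 + (-3)·1) = (5, 0, 1)
w2 = Mw1 = (1·5 + 3·0 + 1·1; (-1)·5 + (-3)·0 + 4·1; 2·5 + 2·0 + (-3)·1) = (6, -1, 7)
w3 = Mw2 = (10, 25, -11)
w4 = Mw3 = (74, -129, 103)
Ratio at component: -129 / 25 = -5.1600

λ ≈ -5.1600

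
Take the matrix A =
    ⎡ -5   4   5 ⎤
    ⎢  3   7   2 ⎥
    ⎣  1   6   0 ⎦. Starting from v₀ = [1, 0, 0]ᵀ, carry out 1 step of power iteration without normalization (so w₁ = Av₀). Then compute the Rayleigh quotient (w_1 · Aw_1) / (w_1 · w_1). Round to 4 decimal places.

-4.9429

w1 = Av₀ = ((-5)·1 + 4·0 + 5·0; 3·1 + 7·0 + 2·0; 1·1 + 6·0 + 0·0) = (-5, 3, 1)
Aw1 = (42, 8, 13)
w1·Aw1 = (-5)·42 + 3·8 + 1·13 = -173; w1·w1 = (-5)·(-5) + 3·3 + 1·1 = 35
λ ≈ -173/35 = -4.9429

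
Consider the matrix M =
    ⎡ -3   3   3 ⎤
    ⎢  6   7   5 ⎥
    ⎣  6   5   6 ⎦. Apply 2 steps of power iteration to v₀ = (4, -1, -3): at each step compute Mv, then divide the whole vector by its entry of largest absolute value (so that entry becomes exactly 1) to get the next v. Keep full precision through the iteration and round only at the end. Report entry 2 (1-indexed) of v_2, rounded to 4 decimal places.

0.9766

Mv0 = (-24.00000, 2.00000, 1.00000); divide by -24.00000 → v1 = (1.00000, -0.08333, -0.04167)
Mv1 = (-3.37500, 5.20833, 5.33333); divide by 5.33333 → v2 = (-0.63281, 0.97656, 1.00000)
Requested entry of v2: -125/-128 = 0.9766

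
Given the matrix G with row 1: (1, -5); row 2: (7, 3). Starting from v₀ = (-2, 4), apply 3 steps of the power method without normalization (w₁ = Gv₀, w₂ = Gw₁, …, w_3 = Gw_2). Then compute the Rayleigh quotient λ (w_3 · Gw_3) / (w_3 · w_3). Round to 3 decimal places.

w1 = Gv₀ = (-22, -2)
w2 = Gw1 = (-12, -160)
w3 = Gw2 = (788, -564)
Gw3 = (3608, 3824)
w3·Gw3 = 788·3608 + (-564)·3824 = 686368; w3·w3 = 788·788 + (-564)·(-564) = 939040
λ ≈ 686368/939040 = 0.731

λ ≈ 0.731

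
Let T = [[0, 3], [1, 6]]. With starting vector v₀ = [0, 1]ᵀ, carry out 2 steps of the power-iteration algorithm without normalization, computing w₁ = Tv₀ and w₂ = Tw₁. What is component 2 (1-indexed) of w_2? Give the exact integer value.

w1 = Tv₀ = (0·0 + 3·1; 1·0 + 6·1) = (3, 6)
w2 = Tw1 = (0·3 + 3·6; 1·3 + 6·6) = (18, 39)
The requested component of w2 is 39.

39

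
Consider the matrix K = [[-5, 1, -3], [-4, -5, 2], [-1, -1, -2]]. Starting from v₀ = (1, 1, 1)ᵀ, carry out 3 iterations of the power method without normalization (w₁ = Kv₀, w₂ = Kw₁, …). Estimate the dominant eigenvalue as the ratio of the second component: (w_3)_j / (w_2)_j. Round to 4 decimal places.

-7.1091

w1 = Kv₀ = ((-5)·1 + 1·1 + (-3)·1; (-4)·1 + (-5)·1 + 2·1; (-1)·1 + (-1)·1 + (-2)·1) = (-7, -7, -4)
w2 = Kw1 = ((-5)·(-7) + 1·(-7) + (-3)·(-4); (-4)·(-7) + (-5)·(-7) + 2·(-4); (-1)·(-7) + (-1)·(-7) + (-2)·(-4)) = (40, 55, 22)
w3 = Kw2 = (-211, -391, -139)
Ratio at component: -391 / 55 = -7.1091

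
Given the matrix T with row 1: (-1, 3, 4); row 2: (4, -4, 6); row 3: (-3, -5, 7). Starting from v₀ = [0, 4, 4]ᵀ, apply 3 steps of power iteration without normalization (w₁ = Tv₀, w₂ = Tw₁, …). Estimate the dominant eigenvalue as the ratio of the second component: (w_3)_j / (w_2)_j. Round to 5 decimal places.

w1 = Tv₀ = (28, 8, 8)
w2 = Tw1 = (28, 128, -68)
w3 = Tw2 = (84, -808, -1200)
Ratio at component: -808 / 128 = -6.31250

λ ≈ -6.31250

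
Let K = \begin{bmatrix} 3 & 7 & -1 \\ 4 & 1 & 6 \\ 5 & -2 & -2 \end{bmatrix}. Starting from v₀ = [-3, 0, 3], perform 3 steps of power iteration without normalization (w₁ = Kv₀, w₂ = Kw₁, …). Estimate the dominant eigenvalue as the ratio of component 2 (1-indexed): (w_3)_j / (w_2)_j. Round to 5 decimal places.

λ ≈ 1.42857

w1 = Kv₀ = (-12, 6, -21)
w2 = Kw1 = (27, -168, -30)
w3 = Kw2 = (-1065, -240, 531)
Ratio at component: -240 / -168 = 1.42857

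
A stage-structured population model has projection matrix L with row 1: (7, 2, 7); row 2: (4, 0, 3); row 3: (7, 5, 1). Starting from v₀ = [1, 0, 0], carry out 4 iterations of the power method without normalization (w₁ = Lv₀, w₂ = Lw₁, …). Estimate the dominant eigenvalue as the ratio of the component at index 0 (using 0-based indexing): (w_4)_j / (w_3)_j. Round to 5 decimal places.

w1 = Lv₀ = (7, 4, 7)
w2 = Lw1 = (106, 49, 76)
w3 = Lw2 = (1372, 652, 1063)
w4 = Lw3 = (18349, 8677, 13927)
Ratio at component: 18349 / 1372 = 13.37391

λ ≈ 13.37391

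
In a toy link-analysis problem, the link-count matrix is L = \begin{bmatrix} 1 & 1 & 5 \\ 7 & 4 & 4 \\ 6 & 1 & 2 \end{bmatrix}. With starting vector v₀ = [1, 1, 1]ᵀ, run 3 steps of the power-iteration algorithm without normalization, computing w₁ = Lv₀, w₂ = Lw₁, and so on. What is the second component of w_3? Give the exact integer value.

w1 = Lv₀ = (1·1 + 1·1 + 5·1; 7·1 + 4·1 + 4·1; 6·1 + 1·1 + 2·1) = (7, 15, 9)
w2 = Lw1 = (1·7 + 1·15 + 5·9; 7·7 + 4·15 + 4·9; 6·7 + 1·15 + 2·9) = (67, 145, 75)
w3 = Lw2 = (587, 1349, 697)
The requested component of w3 is 1349.

1349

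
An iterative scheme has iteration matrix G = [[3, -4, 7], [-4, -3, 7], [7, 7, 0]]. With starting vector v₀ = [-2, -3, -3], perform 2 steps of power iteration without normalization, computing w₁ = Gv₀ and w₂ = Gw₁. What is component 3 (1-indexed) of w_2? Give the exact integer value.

w1 = Gv₀ = (3·(-2) + (-4)·(-3) + 7·(-3); (-4)·(-2) + (-3)·(-3) + 7·(-3); 7·(-2) + 7·(-3) + 0·(-3)) = (-15, -4, -35)
w2 = Gw1 = (3·(-15) + (-4)·(-4) + 7·(-35); (-4)·(-15) + (-3)·(-4) + 7·(-35); 7·(-15) + 7·(-4) + 0·(-35)) = (-274, -173, -133)
The requested component of w2 is -133.

-133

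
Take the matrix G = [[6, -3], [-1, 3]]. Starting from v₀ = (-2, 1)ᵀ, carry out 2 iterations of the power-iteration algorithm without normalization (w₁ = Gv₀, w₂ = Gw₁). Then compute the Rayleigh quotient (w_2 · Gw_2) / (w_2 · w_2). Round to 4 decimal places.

λ ≈ 6.8302

w1 = Gv₀ = (6·(-2) + (-3)·1; (-1)·(-2) + 3·1) = (-15, 5)
w2 = Gw1 = (6·(-15) + (-3)·5; (-1)·(-15) + 3·5) = (-105, 30)
Gw2 = (-720, 195)
w2·Gw2 = (-105)·(-720) + 30·195 = 81450; w2·w2 = (-105)·(-105) + 30·30 = 11925
λ ≈ 81450/11925 = 6.8302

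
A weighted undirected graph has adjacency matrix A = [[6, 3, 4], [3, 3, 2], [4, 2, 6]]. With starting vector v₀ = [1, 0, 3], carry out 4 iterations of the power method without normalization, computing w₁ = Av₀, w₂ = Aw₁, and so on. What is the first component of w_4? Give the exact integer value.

29966

w1 = Av₀ = (6·1 + 3·0 + 4·3; 3·1 + 3·0 + 2·3; 4·1 + 2·0 + 6·3) = (18, 9, 22)
w2 = Aw1 = (6·18 + 3·9 + 4·22; 3·18 + 3·9 + 2·22; 4·18 + 2·9 + 6·22) = (223, 125, 222)
w3 = Aw2 = (2601, 1488, 2474)
w4 = Aw3 = (29966, 17215, 28224)
The requested component of w4 is 29966.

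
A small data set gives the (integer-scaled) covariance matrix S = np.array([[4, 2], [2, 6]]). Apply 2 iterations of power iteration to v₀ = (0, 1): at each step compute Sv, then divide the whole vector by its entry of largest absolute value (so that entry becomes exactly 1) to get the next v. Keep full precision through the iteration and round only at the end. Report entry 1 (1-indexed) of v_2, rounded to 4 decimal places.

Sv0 = (2.00000, 6.00000); divide by 6.00000 → v1 = (0.33333, 1.00000)
Sv1 = (3.33333, 6.66667); divide by 6.66667 → v2 = (0.50000, 1.00000)
Requested entry of v2: 20/40 = 0.5000

0.5000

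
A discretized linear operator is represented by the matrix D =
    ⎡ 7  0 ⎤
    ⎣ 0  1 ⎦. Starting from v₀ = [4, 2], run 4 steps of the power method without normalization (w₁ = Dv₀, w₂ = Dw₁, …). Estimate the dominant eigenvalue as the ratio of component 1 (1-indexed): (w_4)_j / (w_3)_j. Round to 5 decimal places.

λ ≈ 7.00000

w1 = Dv₀ = (28, 2)
w2 = Dw1 = (196, 2)
w3 = Dw2 = (1372, 2)
w4 = Dw3 = (9604, 2)
Ratio at component: 9604 / 1372 = 7.00000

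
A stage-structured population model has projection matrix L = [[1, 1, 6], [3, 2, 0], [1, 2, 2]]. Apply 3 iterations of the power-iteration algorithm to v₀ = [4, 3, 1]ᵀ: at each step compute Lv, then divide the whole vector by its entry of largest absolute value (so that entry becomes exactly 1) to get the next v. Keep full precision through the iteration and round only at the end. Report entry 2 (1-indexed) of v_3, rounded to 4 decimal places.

Lv0 = (13.00000, 18.00000, 12.00000); divide by 18.00000 → v1 = (0.72222, 1.00000, 0.66667)
Lv1 = (5.72222, 4.16667, 4.05556); divide by 5.72222 → v2 = (1.00000, 0.72816, 0.70874)
Lv2 = (5.98058, 4.45631, 3.87379); divide by 5.98058 → v3 = (1.00000, 0.74513, 0.64773)
Requested entry of v3: 459/616 = 0.7451

0.7451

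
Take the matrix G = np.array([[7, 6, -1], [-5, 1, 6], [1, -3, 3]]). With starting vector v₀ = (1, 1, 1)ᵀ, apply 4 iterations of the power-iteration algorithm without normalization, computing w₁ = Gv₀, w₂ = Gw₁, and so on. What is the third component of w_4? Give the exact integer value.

2597

w1 = Gv₀ = (7·1 + 6·1 + (-1)·1; (-5)·1 + 1·1 + 6·1; 1·1 + (-3)·1 + 3·1) = (12, 2, 1)
w2 = Gw1 = (7·12 + 6·2 + (-1)·1; (-5)·12 + 1·2 + 6·1; 1·12 + (-3)·2 + 3·1) = (95, -52, 9)
w3 = Gw2 = (344, -473, 278)
w4 = Gw3 = (-708, -525, 2597)
The requested component of w4 is 2597.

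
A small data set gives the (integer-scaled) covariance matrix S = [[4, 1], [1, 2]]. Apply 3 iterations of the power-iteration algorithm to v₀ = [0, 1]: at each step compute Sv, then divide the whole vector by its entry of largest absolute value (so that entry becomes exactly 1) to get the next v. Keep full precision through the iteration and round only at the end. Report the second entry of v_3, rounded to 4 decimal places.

Sv0 = (1.00000, 2.00000); divide by 2.00000 → v1 = (0.50000, 1.00000)
Sv1 = (3.00000, 2.50000); divide by 3.00000 → v2 = (1.00000, 0.83333)
Sv2 = (4.83333, 2.66667); divide by 4.83333 → v3 = (1.00000, 0.55172)
Requested entry of v3: 16/29 = 0.5517

0.5517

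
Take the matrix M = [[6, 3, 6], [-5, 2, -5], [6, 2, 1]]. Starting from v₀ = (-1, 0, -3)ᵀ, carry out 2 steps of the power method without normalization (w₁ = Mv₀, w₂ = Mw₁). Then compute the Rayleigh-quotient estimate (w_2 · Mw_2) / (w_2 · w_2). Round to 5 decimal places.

λ ≈ 7.10049

w1 = Mv₀ = (6·(-1) + 3·0 + 6·(-3); (-5)·(-1) + 2·0 + (-5)·(-3); 6·(-1) + 2·0 + 1·(-3)) = (-24, 20, -9)
w2 = Mw1 = (6·(-24) + 3·20 + 6·(-9); (-5)·(-24) + 2·20 + (-5)·(-9); 6·(-24) + 2·20 + 1·(-9)) = (-138, 205, -113)
Mw2 = (-891, 1665, -531)
w2·Mw2 = (-138)·(-891) + 205·1665 + (-113)·(-531) = 524286; w2·w2 = (-138)·(-138) + 205·205 + (-113)·(-113) = 73838
λ ≈ 524286/73838 = 7.10049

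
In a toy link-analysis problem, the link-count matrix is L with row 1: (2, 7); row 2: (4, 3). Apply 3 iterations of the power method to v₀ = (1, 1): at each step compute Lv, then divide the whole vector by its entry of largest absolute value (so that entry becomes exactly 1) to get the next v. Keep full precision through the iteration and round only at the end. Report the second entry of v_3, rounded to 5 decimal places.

0.82364

Lv0 = (9.000000, 7.000000); divide by 9.000000 → v1 = (1.000000, 0.777778)
Lv1 = (7.444444, 6.333333); divide by 7.444444 → v2 = (1.000000, 0.850746)
Lv2 = (7.955224, 6.552239); divide by 7.955224 → v3 = (1.000000, 0.823640)
Requested entry of v3: 439/533 = 0.82364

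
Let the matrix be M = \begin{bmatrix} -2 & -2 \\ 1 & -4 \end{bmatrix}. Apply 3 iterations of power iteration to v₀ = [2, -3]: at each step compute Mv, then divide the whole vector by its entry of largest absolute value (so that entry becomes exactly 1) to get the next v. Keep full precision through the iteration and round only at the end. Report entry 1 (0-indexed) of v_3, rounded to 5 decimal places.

Mv0 = (2.000000, 14.000000); divide by 14.000000 → v1 = (0.142857, 1.000000)
Mv1 = (-2.285714, -3.857143); divide by -3.857143 → v2 = (0.592593, 1.000000)
Mv2 = (-3.185185, -3.407407); divide by -3.407407 → v3 = (0.934783, 1.000000)
Requested entry of v3: 184/184 = 1.00000

1.00000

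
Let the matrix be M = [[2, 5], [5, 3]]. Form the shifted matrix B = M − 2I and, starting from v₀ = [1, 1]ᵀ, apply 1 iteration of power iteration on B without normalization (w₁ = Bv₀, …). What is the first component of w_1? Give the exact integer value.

5

B = M − 2I has rows (0, 5); (5, 1)
w1 = Bv₀ = (5, 6)
Requested component of w1: 5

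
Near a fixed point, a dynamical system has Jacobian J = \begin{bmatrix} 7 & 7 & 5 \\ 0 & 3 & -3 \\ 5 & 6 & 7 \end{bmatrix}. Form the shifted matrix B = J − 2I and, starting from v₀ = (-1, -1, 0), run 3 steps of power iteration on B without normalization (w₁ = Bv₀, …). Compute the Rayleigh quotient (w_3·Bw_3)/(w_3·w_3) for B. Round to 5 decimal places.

7.54572

B = J − 2I has rows (5, 7, 5); (0, 1, -3); (5, 6, 5)
w1 = Bv₀ = (5·(-1) + 7·(-1) + 5·0; 0·(-1) + 1·(-1) + (-3)·0; 5·(-1) + 6·(-1) + 5·0) = (-12, -1, -11)
w2 = Bw1 = (5·(-12) + 7·(-1) + 5·(-11); 0·(-12) + 1·(-1) + (-3)·(-11); 5·(-12) + 6·(-1) + 5·(-11)) = (-122, 32, -121)
w3 = Bw2 = (-991, 395, -1023)
Bw3 = (-7305, 3464, -7700)
w3·Bw3 = 16484635; w3·w3 = 2184635; μ ≈ 16484635/2184635 = 7.54572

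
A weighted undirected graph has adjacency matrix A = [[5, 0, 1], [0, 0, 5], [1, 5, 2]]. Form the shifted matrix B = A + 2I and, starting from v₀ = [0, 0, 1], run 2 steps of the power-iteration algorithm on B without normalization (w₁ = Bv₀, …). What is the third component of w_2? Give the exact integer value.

B = A + 2I has rows (7, 0, 1); (0, 2, 5); (1, 5, 4)
w1 = Bv₀ = (1, 5, 4)
w2 = Bw1 = (11, 30, 42)
Requested component of w2: 42

42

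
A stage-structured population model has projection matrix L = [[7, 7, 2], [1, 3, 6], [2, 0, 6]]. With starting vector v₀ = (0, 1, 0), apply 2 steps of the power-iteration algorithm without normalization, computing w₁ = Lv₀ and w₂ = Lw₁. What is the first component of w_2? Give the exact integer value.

70

w1 = Lv₀ = (7·0 + 7·1 + 2·0; 1·0 + 3·1 + 6·0; 2·0 + 0·1 + 6·0) = (7, 3, 0)
w2 = Lw1 = (7·7 + 7·3 + 2·0; 1·7 + 3·3 + 6·0; 2·7 + 0·3 + 6·0) = (70, 16, 14)
The requested component of w2 is 70.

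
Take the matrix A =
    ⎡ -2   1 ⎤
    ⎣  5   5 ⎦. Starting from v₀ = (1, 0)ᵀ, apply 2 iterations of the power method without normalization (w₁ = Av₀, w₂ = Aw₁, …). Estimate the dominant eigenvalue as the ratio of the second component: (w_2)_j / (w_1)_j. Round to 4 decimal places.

w1 = Av₀ = ((-2)·1 + 1·0; 5·1 + 5·0) = (-2, 5)
w2 = Aw1 = ((-2)·(-2) + 1·5; 5·(-2) + 5·5) = (9, 15)
Ratio at component: 15 / 5 = 3.0000

λ ≈ 3.0000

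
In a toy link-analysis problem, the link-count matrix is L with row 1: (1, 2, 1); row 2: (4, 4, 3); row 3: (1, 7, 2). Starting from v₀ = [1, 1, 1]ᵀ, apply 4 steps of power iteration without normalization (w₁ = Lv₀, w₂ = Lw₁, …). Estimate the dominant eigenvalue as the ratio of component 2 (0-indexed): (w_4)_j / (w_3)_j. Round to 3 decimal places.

8.873

w1 = Lv₀ = (1·1 + 2·1 + 1·1; 4·1 + 4·1 + 3·1; 1·1 + 7·1 + 2·1) = (4, 11, 10)
w2 = Lw1 = (1·4 + 2·11 + 1·10; 4·4 + 4·11 + 3·10; 1·4 + 7·11 + 2·10) = (36, 90, 101)
w3 = Lw2 = (317, 807, 868)
w4 = Lw3 = (2799, 7100, 7702)
Ratio at component: 7702 / 868 = 8.873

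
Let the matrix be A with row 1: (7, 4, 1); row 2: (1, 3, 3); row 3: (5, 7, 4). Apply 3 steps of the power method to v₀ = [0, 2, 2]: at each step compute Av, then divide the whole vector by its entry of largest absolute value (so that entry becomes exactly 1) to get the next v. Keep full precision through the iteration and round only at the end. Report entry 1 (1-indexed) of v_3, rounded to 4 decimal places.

Av0 = (10.00000, 12.00000, 22.00000); divide by 22.00000 → v1 = (0.45455, 0.54545, 1.00000)
Av1 = (6.36364, 5.09091, 10.09091); divide by 10.09091 → v2 = (0.63063, 0.50450, 1.00000)
Av2 = (7.43243, 5.14414, 10.68468); divide by 10.68468 → v3 = (0.69562, 0.48145, 1.00000)
Requested entry of v3: 1650/2372 = 0.6956

0.6956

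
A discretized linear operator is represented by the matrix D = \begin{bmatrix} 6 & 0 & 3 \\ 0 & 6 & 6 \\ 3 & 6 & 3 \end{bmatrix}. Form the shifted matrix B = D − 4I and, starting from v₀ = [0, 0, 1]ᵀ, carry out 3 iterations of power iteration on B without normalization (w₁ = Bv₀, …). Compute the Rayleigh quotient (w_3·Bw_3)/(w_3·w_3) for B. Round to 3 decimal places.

B = D − 4I has rows (2, 0, 3); (0, 2, 6); (3, 6, -1)
w1 = Bv₀ = (2·0 + 0·0 + 3·1; 0·0 + 2·0 + 6·1; 3·0 + 6·0 + (-1)·1) = (3, 6, -1)
w2 = Bw1 = (2·3 + 0·6 + 3·(-1); 0·3 + 2·6 + 6·(-1); 3·3 + 6·6 + (-1)·(-1)) = (3, 6, 46)
w3 = Bw2 = (144, 288, -1)
Bw3 = (285, 570, 2161)
w3·Bw3 = 203039; w3·w3 = 103681; μ ≈ 203039/103681 = 1.958

μ ≈ 1.958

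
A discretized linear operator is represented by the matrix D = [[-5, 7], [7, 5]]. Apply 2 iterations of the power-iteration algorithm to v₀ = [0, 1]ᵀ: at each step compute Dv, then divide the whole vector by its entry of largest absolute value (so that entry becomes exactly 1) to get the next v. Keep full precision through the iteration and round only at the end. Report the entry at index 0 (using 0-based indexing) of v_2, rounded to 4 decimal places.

Dv0 = (7.00000, 5.00000); divide by 7.00000 → v1 = (1.00000, 0.71429)
Dv1 = (0.00000, 10.57143); divide by 10.57143 → v2 = (0.00000, 1.00000)
Requested entry of v2: 0/74 = 0.0000

0.0000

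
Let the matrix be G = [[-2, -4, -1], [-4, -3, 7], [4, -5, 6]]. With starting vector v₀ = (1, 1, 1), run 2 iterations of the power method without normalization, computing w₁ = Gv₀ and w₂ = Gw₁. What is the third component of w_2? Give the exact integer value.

2

w1 = Gv₀ = (-7, 0, 5)
w2 = Gw1 = (9, 63, 2)
The requested component of w2 is 2.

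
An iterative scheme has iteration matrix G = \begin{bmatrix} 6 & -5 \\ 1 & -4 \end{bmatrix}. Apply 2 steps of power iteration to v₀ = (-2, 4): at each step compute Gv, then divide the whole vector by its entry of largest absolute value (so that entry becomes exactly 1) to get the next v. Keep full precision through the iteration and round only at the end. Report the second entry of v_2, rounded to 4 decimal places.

Gv0 = (-32.00000, -18.00000); divide by -32.00000 → v1 = (1.00000, 0.56250)
Gv1 = (3.18750, -1.25000); divide by 3.18750 → v2 = (1.00000, -0.39216)
Requested entry of v2: 40/-102 = -0.3922

-0.3922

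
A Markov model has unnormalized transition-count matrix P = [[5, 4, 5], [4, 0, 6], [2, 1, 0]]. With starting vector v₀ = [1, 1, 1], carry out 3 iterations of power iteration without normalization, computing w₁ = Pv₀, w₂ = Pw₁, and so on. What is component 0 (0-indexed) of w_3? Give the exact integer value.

1111

w1 = Pv₀ = (5·1 + 4·1 + 5·1; 4·1 + 0·1 + 6·1; 2·1 + 1·1 + 0·1) = (14, 10, 3)
w2 = Pw1 = (5·14 + 4·10 + 5·3; 4·14 + 0·10 + 6·3; 2·14 + 1·10 + 0·3) = (125, 74, 38)
w3 = Pw2 = (1111, 728, 324)
The requested component of w3 is 1111.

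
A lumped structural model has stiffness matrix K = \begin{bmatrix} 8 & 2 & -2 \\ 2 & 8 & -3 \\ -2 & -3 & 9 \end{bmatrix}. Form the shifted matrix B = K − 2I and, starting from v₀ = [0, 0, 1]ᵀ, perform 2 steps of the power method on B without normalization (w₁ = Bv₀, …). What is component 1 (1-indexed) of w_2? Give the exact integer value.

-32

B = K − 2I has rows (6, 2, -2); (2, 6, -3); (-2, -3, 7)
w1 = Bv₀ = (-2, -3, 7)
w2 = Bw1 = (-32, -43, 62)
Requested component of w2: -32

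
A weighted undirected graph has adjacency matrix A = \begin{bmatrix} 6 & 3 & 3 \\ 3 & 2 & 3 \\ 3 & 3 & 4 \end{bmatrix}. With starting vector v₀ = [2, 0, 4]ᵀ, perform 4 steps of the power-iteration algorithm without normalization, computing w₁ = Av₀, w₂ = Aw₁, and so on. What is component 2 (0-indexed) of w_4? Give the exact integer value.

w1 = Av₀ = (24, 18, 22)
w2 = Aw1 = (264, 174, 214)
w3 = Aw2 = (2748, 1782, 2170)
w4 = Aw3 = (28344, 18318, 22270)
The requested component of w4 is 22270.

22270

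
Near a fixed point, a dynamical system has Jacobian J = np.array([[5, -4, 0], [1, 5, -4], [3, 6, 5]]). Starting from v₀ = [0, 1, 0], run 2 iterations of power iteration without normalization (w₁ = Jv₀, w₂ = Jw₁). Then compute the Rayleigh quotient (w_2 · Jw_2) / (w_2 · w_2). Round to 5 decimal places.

w1 = Jv₀ = (5·0 + (-4)·1 + 0·0; 1·0 + 5·1 + (-4)·0; 3·0 + 6·1 + 5·0) = (-4, 5, 6)
w2 = Jw1 = (5·(-4) + (-4)·5 + 0·6; 1·(-4) + 5·5 + (-4)·6; 3·(-4) + 6·5 + 5·6) = (-40, -3, 48)
Jw2 = (-188, -247, 102)
w2·Jw2 = (-40)·(-188) + (-3)·(-247) + 48·102 = 13157; w2·w2 = (-40)·(-40) + (-3)·(-3) + 48·48 = 3913
λ ≈ 13157/3913 = 3.36238

3.36238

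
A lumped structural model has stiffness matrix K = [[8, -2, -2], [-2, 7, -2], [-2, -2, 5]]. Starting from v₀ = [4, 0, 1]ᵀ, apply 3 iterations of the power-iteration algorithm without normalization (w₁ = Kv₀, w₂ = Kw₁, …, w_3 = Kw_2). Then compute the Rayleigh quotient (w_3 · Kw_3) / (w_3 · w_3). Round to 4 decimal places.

λ ≈ 9.5816

w1 = Kv₀ = (8·4 + (-2)·0 + (-2)·1; (-2)·4 + 7·0 + (-2)·1; (-2)·4 + (-2)·0 + 5·1) = (30, -10, -3)
w2 = Kw1 = (8·30 + (-2)·(-10) + (-2)·(-3); (-2)·30 + 7·(-10) + (-2)·(-3); (-2)·30 + (-2)·(-10) + 5·(-3)) = (266, -124, -55)
w3 = Kw2 = (2486, -1290, -559)
Kw3 = (23586, -12884, -5187)
w3·Kw3 = 2486·23586 + (-1290)·(-12884) + (-559)·(-5187) = 78154689; w3·w3 = 2486·2486 + (-1290)·(-1290) + (-559)·(-559) = 8156777
λ ≈ 78154689/8156777 = 9.5816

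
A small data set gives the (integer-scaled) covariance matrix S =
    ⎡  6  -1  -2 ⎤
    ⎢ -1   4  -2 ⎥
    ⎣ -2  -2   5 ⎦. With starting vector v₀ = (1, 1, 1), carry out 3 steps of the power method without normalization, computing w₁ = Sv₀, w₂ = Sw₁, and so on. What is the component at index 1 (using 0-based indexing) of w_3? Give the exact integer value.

-13

w1 = Sv₀ = (3, 1, 1)
w2 = Sw1 = (15, -1, -3)
w3 = Sw2 = (97, -13, -43)
The requested component of w3 is -13.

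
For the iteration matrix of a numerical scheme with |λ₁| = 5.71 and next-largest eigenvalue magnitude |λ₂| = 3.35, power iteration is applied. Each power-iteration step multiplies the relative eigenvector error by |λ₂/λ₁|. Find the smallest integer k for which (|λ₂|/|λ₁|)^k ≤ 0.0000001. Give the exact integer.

|λ₂/λ₁| = 3.35/5.71 = 0.58669
Need k ≥ ln(0.0000001) / ln(0.58669) = -16.1181 / -0.5333 ≈ 30.226
Smallest integer k satisfying the bound: 31

31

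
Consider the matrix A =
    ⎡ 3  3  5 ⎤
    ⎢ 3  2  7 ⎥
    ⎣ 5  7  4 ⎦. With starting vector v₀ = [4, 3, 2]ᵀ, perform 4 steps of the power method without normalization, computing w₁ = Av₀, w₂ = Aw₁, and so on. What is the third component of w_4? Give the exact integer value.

104554

w1 = Av₀ = (3·4 + 3·3 + 5·2; 3·4 + 2·3 + 7·2; 5·4 + 7·3 + 4·2) = (31, 32, 49)
w2 = Aw1 = (3·31 + 3·32 + 5·49; 3·31 + 2·32 + 7·49; 5·31 + 7·32 + 4·49) = (434, 500, 575)
w3 = Aw2 = (5677, 6327, 7970)
w4 = Aw3 = (75862, 85475, 104554)
The requested component of w4 is 104554.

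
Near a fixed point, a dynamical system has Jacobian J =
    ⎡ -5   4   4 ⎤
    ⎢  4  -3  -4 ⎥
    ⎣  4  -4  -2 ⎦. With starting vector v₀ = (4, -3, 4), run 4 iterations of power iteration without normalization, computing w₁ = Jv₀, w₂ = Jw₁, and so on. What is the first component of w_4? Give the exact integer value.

w1 = Jv₀ = ((-5)·4 + 4·(-3) + 4·4; 4·4 + (-3)·(-3) + (-4)·4; 4·4 + (-4)·(-3) + (-2)·4) = (-16, 9, 20)
w2 = Jw1 = ((-5)·(-16) + 4·9 + 4·20; 4·(-16) + (-3)·9 + (-4)·20; 4·(-16) + (-4)·9 + (-2)·20) = (196, -171, -140)
w3 = Jw2 = (-2224, 1857, 1748)
w4 = Jw3 = (25540, -21459, -19820)
The requested component of w4 is 25540.

25540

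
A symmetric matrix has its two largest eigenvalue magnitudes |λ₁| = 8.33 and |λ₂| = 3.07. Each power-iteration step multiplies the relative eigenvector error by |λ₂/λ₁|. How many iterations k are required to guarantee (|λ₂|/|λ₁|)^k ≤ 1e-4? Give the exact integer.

|λ₂/λ₁| = 3.07/8.33 = 0.36855
Need k ≥ ln(1e-4) / ln(0.36855) = -9.2103 / -0.9982 ≈ 9.227
Smallest integer k satisfying the bound: 10

10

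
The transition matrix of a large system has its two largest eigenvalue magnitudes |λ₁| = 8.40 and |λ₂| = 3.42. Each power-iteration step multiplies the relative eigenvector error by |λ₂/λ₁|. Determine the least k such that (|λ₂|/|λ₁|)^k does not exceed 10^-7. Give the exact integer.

18

|λ₂/λ₁| = 3.42/8.40 = 0.40714
Need k ≥ ln(10^-7) / ln(0.40714) = -16.1181 / -0.8986 ≈ 17.937
Smallest integer k satisfying the bound: 18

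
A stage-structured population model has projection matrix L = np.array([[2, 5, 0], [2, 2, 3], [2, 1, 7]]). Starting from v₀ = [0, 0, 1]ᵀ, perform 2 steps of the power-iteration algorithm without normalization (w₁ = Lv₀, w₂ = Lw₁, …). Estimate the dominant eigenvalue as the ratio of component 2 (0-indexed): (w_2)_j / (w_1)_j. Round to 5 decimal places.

λ ≈ 7.42857

w1 = Lv₀ = (2·0 + 5·0 + 0·1; 2·0 + 2·0 + 3·1; 2·0 + 1·0 + 7·1) = (0, 3, 7)
w2 = Lw1 = (2·0 + 5·3 + 0·7; 2·0 + 2·3 + 3·7; 2·0 + 1·3 + 7·7) = (15, 27, 52)
Ratio at component: 52 / 7 = 7.42857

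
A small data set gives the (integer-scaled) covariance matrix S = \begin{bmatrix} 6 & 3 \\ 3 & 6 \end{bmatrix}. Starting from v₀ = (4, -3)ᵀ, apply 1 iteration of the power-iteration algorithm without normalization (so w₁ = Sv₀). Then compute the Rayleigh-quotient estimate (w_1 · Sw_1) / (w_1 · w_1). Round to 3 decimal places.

w1 = Sv₀ = (6·4 + 3·(-3); 3·4 + 6·(-3)) = (15, -6)
Sw1 = (72, 9)
w1·Sw1 = 15·72 + (-6)·9 = 1026; w1·w1 = 15·15 + (-6)·(-6) = 261
λ ≈ 1026/261 = 3.931

3.931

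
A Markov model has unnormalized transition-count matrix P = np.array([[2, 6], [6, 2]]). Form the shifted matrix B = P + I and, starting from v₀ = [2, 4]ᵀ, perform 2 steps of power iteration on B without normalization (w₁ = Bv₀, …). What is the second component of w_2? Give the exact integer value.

252

B = P + I has rows (3, 6); (6, 3)
w1 = Bv₀ = (3·2 + 6·4; 6·2 + 3·4) = (30, 24)
w2 = Bw1 = (3·30 + 6·24; 6·30 + 3·24) = (234, 252)
Requested component of w2: 252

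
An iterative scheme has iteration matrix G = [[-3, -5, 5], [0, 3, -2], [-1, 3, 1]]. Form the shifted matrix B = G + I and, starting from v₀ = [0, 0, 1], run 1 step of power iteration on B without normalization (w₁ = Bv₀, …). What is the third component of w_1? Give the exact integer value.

2

B = G + I has rows (-2, -5, 5); (0, 4, -2); (-1, 3, 2)
w1 = Bv₀ = (5, -2, 2)
Requested component of w1: 2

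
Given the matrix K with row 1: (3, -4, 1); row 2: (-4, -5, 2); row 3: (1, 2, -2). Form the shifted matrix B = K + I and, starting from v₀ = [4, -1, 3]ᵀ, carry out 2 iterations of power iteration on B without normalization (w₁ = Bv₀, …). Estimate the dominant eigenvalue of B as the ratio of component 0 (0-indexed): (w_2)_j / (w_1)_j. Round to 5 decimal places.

B = K + I has rows (4, -4, 1); (-4, -4, 2); (1, 2, -1)
w1 = Bv₀ = (23, -6, -1)
w2 = Bw1 = (115, -70, 12)
Ratio: 115/23 = 5.00000

μ ≈ 5.00000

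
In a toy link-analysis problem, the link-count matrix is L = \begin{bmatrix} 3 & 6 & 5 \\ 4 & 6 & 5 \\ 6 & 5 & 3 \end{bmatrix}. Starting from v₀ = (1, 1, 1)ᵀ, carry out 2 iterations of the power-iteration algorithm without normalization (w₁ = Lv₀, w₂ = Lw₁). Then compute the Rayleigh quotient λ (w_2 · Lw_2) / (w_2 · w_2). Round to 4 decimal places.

14.3957

w1 = Lv₀ = (3·1 + 6·1 + 5·1; 4·1 + 6·1 + 5·1; 6·1 + 5·1 + 3·1) = (14, 15, 14)
w2 = Lw1 = (3·14 + 6·15 + 5·14; 4·14 + 6·15 + 5·14; 6·14 + 5·15 + 3·14) = (202, 216, 201)
Lw2 = (2907, 3109, 2895)
w2·Lw2 = 202·2907 + 216·3109 + 201·2895 = 1840653; w2·w2 = 202·202 + 216·216 + 201·201 = 127861
λ ≈ 1840653/127861 = 14.3957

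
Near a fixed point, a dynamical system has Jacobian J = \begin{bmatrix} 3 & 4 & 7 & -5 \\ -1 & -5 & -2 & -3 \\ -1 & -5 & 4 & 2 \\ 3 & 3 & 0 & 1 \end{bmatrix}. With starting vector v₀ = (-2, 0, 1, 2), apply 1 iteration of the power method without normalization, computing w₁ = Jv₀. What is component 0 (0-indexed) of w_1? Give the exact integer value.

w1 = Jv₀ = (3·(-2) + 4·0 + 7·1 + (-5)·2; (-1)·(-2) + (-5)·0 + (-2)·1 + (-3)·2; (-1)·(-2) + (-5)·0 + 4·1 + 2·2; 3·(-2) + 3·0 + 0·1 + 1·2) = (-9, -6, 10, -4)
The requested component of w1 is -9.

-9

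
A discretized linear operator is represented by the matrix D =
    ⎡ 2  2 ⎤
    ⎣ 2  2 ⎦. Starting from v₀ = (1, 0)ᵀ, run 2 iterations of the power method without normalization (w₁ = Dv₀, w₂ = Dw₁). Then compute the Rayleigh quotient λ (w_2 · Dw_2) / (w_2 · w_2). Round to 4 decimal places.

λ ≈ 4.0000

w1 = Dv₀ = (2·1 + 2·0; 2·1 + 2·0) = (2, 2)
w2 = Dw1 = (2·2 + 2·2; 2·2 + 2·2) = (8, 8)
Dw2 = (32, 32)
w2·Dw2 = 8·32 + 8·32 = 512; w2·w2 = 8·8 + 8·8 = 128
λ ≈ 512/128 = 4.0000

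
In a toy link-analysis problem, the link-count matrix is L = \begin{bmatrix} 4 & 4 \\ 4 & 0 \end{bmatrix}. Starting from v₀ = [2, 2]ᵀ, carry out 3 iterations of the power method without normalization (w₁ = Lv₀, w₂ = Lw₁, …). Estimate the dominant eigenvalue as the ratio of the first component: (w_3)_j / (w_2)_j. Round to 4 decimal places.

w1 = Lv₀ = (4·2 + 4·2; 4·2 + 0·2) = (16, 8)
w2 = Lw1 = (4·16 + 4·8; 4·16 + 0·8) = (96, 64)
w3 = Lw2 = (640, 384)
Ratio at component: 640 / 96 = 6.6667

6.6667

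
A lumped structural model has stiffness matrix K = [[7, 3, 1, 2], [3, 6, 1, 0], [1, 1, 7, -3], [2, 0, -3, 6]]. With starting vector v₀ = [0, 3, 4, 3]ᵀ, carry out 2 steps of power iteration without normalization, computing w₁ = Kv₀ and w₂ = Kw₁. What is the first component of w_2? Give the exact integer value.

w1 = Kv₀ = (7·0 + 3·3 + 1·4 + 2·3; 3·0 + 6·3 + 1·4 + 0·3; 1·0 + 1·3 + 7·4 + (-3)·3; 2·0 + 0·3 + (-3)·4 + 6·3) = (19, 22, 22, 6)
w2 = Kw1 = (7·19 + 3·22 + 1·22 + 2·6; 3·19 + 6·22 + 1·22 + 0·6; 1·19 + 1·22 + 7·22 + (-3)·6; 2·19 + 0·22 + (-3)·22 + 6·6) = (233, 211, 177, 8)
The requested component of w2 is 233.

233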